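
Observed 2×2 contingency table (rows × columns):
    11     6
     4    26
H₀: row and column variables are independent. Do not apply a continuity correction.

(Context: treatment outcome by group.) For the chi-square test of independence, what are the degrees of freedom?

degrees of freedom = 1

df = (r−1)(c−1) = (2−1)·(2−1) = 1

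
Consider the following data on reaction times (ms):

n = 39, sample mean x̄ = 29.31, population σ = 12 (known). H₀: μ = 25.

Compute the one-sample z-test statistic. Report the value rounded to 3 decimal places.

SE = σ/√n = 12/√39 = 1.9215
z = (x̄−μ₀)/SE = (29.31−25)/1.9215 = 2.2430

test statistic = 2.243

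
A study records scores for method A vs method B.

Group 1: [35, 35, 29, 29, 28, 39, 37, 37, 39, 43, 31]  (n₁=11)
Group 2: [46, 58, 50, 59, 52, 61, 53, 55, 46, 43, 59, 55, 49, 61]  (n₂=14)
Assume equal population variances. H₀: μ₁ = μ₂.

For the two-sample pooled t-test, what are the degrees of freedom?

df = n₁ + n₂ − 2 = 11 + 14 − 2 = 23

degrees of freedom = 23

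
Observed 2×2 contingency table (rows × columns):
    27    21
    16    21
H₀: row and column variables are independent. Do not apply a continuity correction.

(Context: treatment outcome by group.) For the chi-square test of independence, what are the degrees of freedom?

df = (r−1)(c−1) = (2−1)·(2−1) = 1

degrees of freedom = 1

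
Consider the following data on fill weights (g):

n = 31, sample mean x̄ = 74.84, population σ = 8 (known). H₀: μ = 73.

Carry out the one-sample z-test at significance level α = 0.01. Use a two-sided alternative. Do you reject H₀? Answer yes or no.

reject H₀: no

SE = σ/√n = 8/√31 = 1.4368
z = (x̄−μ₀)/SE = (74.84−73)/1.4368 = 1.2806
p-value (two-sided) = 0.20034
At α=0.01: p ≥ α → fail to reject H₀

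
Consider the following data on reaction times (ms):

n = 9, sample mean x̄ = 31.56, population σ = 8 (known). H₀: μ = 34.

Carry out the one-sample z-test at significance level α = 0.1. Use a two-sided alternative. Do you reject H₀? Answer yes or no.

reject H₀: no

SE = σ/√n = 8/√9 = 2.6667
z = (x̄−μ₀)/SE = (31.56−34)/2.6667 = -0.9150
p-value (two-sided) = 0.36019
At α=0.1: p ≥ α → fail to reject H₀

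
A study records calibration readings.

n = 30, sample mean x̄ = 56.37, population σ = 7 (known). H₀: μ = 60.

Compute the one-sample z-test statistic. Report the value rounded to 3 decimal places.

SE = σ/√n = 7/√30 = 1.2780
z = (x̄−μ₀)/SE = (56.37−60)/1.2780 = -2.8403

test statistic = -2.840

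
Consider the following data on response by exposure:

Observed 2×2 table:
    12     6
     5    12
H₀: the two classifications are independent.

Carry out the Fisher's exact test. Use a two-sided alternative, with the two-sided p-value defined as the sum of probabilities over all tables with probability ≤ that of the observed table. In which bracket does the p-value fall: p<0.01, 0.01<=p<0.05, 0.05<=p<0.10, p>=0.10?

p-value bracket: 0.01<=p<0.05

Margins: r₁=18, r₂=17, c₁=17, c₂=18, n=35
p_obs = C(18,12)·C(17,5)/C(35,17); sum pmf over tables with pmf ≤ p_obs
p-value (two-sided) = 0.04371
→ bracket: 0.01<=p<0.05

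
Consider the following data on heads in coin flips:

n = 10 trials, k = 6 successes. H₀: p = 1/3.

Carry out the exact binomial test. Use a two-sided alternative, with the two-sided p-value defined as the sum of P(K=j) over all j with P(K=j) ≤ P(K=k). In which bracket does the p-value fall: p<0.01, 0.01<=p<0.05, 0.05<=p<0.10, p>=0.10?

Exact binomial: n=10, k=6, p₀=1/3=0.3333
P(X=j) = C(n,j)·p₀^j·(1−p₀)^(n−j); p = Σ P(X=j) over j with P(X=j) ≤ P(X=6)
p-value (two-sided) = 0.09391
→ bracket: 0.05<=p<0.10

p-value bracket: 0.05<=p<0.10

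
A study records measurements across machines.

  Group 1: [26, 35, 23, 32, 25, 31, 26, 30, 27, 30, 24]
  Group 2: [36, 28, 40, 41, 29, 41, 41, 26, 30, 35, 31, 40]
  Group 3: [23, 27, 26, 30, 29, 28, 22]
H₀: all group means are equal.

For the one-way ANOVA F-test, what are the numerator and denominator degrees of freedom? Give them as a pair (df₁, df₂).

degrees of freedom = [2, 27]

k = 3 groups, N = 30 total
df = (k−1, N−k) = (3−1, 30−3) = (2, 27)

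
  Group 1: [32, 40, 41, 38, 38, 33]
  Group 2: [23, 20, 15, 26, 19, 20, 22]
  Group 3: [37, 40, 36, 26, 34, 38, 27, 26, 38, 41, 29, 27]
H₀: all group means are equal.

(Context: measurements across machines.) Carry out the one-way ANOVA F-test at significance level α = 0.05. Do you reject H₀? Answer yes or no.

reject H₀: yes

Group means [37.00, 20.71, 33.25], grand mean 30.640
SSB = Σnᵢ(x̄ᵢ−x̄)² = 1014.081; SSW = ΣΣ(x−x̄ᵢ)² = 513.679
MSB = 1014.081/2 = 507.0407; MSW = 513.679/22 = 23.3490
F = MSB/MSW = 21.7157
df = (2, 22)
p-value (upper-tail) = 0.00001
At α=0.05: p < α → reject H₀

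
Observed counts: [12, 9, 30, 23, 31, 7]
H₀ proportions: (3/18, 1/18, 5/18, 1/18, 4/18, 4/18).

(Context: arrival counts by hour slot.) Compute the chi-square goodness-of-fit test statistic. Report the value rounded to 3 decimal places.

test statistic = 63.259

n = 112; E_i = n·p_i = [18.67, 6.22, 31.11, 6.22, 24.89, 24.89]
χ² = (12−18.67)²/18.67 + (9−6.22)²/6.22 + (30−31.11)²/31.11 + (23−6.22)²/6.22 + (31−24.89)²/24.89 + (7−24.89)²/24.89 = 63.2589
df = 5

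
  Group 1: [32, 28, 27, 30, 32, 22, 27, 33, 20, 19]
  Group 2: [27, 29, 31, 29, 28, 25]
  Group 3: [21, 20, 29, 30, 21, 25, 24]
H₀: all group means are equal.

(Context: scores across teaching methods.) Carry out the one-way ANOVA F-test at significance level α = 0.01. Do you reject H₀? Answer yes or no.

Group means [27.00, 28.17, 24.29], grand mean 26.478
SSB = Σnᵢ(x̄ᵢ−x̄)² = 53.477; SSW = ΣΣ(x−x̄ᵢ)² = 350.262
MSB = 53.477/2 = 26.7386; MSW = 350.262/20 = 17.5131
F = MSB/MSW = 1.5268
df = (2, 20)
p-value (upper-tail) = 0.24150
At α=0.01: p ≥ α → fail to reject H₀

reject H₀: no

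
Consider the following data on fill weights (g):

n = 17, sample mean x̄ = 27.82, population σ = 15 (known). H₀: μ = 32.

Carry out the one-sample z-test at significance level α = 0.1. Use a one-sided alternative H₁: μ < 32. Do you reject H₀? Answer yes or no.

SE = σ/√n = 15/√17 = 3.6380
z = (x̄−μ₀)/SE = (27.82−32)/3.6380 = -1.1490
p-value (one-sided, H₁ less) = 0.12528
At α=0.1: p ≥ α → fail to reject H₀

reject H₀: no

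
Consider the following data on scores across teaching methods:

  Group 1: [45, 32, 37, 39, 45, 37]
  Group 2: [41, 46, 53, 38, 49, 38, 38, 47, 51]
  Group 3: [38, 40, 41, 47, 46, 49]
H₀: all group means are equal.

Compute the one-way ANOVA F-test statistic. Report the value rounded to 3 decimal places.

test statistic = 1.942

Group means [39.17, 44.56, 43.50], grand mean 42.714
SSB = Σnᵢ(x̄ᵢ−x̄)² = 109.730; SSW = ΣΣ(x−x̄ᵢ)² = 508.556
MSB = 109.730/2 = 54.8651; MSW = 508.556/18 = 28.2531
F = MSB/MSW = 1.9419
df = (2, 18)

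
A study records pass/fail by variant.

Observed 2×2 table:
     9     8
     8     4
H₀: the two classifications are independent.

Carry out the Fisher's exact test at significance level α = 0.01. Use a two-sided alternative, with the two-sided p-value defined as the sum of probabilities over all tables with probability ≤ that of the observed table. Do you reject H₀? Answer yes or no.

reject H₀: no

Margins: r₁=17, r₂=12, c₁=17, c₂=12, n=29
p_obs = C(17,9)·C(12,8)/C(29,17); sum pmf over tables with pmf ≤ p_obs
p-value (two-sided) = 0.70320
At α=0.01: p ≥ α → fail to reject H₀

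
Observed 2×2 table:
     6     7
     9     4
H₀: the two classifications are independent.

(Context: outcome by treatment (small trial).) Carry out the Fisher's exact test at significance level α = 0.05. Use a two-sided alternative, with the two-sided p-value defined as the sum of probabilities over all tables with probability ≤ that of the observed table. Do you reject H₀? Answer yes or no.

Margins: r₁=13, r₂=13, c₁=15, c₂=11, n=26
p_obs = C(13,6)·C(13,9)/C(26,15); sum pmf over tables with pmf ≤ p_obs
p-value (two-sided) = 0.42831
At α=0.05: p ≥ α → fail to reject H₀

reject H₀: no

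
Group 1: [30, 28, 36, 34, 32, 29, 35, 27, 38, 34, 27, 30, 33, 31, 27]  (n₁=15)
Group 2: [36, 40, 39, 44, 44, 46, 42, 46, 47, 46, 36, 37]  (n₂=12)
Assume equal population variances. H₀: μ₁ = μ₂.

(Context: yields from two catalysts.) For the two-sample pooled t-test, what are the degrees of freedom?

degrees of freedom = 25

df = n₁ + n₂ − 2 = 15 + 12 − 2 = 25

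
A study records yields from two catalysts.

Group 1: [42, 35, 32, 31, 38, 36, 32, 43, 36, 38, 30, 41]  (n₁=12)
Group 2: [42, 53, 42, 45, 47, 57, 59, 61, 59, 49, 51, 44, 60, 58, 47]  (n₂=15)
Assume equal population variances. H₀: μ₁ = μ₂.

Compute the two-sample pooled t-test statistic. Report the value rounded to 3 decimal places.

x̄₁=36.167, s₁=4.387, n₁=12
x̄₂=51.600, s₂=6.947, n₂=15
s_p² = [11·4.387² + 14·6.947²]/25 = 35.4907
SE = √(s_p²·(1/12+1/15)) = 2.3073
t = (36.167−51.600)/2.3073 = -6.6889
df = 25

test statistic = -6.689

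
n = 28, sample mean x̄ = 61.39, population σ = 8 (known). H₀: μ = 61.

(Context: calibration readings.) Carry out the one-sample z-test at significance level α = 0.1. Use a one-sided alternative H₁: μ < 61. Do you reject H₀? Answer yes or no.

SE = σ/√n = 8/√28 = 1.5119
z = (x̄−μ₀)/SE = (61.39−61)/1.5119 = 0.2580
p-value (one-sided, H₁ less) = 0.60178
At α=0.1: p ≥ α → fail to reject H₀

reject H₀: no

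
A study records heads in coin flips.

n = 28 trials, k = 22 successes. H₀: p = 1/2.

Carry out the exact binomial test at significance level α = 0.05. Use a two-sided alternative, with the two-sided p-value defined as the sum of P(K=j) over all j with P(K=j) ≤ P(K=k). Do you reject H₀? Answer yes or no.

reject H₀: yes

Exact binomial: n=28, k=22, p₀=1/2=0.5000
P(X=j) = C(n,j)·p₀^j·(1−p₀)^(n−j); p = Σ P(X=j) over j with P(X=j) ≤ P(X=22)
p-value (two-sided) = 0.00372
At α=0.05: p < α → reject H₀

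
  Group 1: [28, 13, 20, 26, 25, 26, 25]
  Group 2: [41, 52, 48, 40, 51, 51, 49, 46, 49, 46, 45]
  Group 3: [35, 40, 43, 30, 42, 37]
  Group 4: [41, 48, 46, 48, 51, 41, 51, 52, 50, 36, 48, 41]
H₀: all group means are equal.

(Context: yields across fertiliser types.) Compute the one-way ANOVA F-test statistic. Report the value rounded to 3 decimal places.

test statistic = 43.732

Group means [23.29, 47.09, 37.83, 46.08], grand mean 40.583
SSB = Σnᵢ(x̄ᵢ−x̄)² = 2968.662; SSW = ΣΣ(x−x̄ᵢ)² = 724.088
MSB = 2968.662/3 = 989.5541; MSW = 724.088/32 = 22.6277
F = MSB/MSW = 43.7319
df = (3, 32)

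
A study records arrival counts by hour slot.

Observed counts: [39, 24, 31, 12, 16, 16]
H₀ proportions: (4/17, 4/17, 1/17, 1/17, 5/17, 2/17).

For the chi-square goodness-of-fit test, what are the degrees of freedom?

df = k − 1 = 6 − 1 = 5

degrees of freedom = 5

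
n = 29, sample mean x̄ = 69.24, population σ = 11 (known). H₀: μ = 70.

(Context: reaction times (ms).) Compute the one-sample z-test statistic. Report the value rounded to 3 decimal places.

test statistic = -0.372

SE = σ/√n = 11/√29 = 2.0426
z = (x̄−μ₀)/SE = (69.24−70)/2.0426 = -0.3721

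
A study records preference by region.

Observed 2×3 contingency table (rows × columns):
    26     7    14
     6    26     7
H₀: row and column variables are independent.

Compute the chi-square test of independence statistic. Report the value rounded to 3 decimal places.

Row totals [47, 39], col totals [32, 33, 21], n=86
χ² = (26−17.49)²/17.49 + (7−18.03)²/18.03 + (14−11.48)²/11.48 + (6−14.51)²/14.51 + (26−14.97)²/14.97 + (7−9.52)²/9.52 = 25.2470
df = 2

test statistic = 25.247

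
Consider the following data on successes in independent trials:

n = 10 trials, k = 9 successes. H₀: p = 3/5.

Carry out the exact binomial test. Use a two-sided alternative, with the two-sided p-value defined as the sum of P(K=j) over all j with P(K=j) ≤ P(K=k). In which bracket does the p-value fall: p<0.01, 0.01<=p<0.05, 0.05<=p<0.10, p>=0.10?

Exact binomial: n=10, k=9, p₀=3/5=0.6000
P(X=j) = C(n,j)·p₀^j·(1−p₀)^(n−j); p = Σ P(X=j) over j with P(X=j) ≤ P(X=9)
p-value (two-sided) = 0.05865
→ bracket: 0.05<=p<0.10

p-value bracket: 0.05<=p<0.10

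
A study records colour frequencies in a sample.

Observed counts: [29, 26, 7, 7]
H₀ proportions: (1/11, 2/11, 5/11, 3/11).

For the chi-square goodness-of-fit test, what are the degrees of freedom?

df = k − 1 = 4 − 1 = 3

degrees of freedom = 3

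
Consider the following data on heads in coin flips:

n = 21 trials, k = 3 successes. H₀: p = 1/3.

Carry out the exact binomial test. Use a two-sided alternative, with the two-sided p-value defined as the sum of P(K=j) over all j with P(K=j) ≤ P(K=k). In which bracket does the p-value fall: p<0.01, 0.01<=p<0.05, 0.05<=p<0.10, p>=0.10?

p-value bracket: 0.05<=p<0.10

Exact binomial: n=21, k=3, p₀=1/3=0.3333
P(X=j) = C(n,j)·p₀^j·(1−p₀)^(n−j); p = Σ P(X=j) over j with P(X=j) ≤ P(X=3)
p-value (two-sided) = 0.06736
→ bracket: 0.05<=p<0.10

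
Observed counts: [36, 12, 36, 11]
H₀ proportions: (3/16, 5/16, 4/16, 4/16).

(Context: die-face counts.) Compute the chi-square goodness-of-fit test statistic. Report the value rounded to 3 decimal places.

test statistic = 42.272

n = 95; E_i = n·p_i = [17.81, 29.69, 23.75, 23.75]
χ² = (36−17.81)²/17.81 + (12−29.69)²/29.69 + (36−23.75)²/23.75 + (11−23.75)²/23.75 = 42.2716
df = 3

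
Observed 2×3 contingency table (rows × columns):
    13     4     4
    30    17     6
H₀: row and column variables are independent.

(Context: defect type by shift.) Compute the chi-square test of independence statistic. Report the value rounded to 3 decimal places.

Row totals [21, 53], col totals [43, 21, 10], n=74
χ² = (13−12.20)²/12.20 + (4−5.96)²/5.96 + (4−2.84)²/2.84 + (30−30.80)²/30.80 + (17−15.04)²/15.04 + (6−7.16)²/7.16 = 1.6368
df = 2

test statistic = 1.637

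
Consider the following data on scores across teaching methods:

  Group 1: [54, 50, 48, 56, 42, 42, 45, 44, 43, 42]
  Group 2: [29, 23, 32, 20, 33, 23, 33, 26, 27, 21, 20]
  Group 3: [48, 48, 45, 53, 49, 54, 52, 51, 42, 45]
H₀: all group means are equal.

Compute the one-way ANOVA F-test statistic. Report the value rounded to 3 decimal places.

Group means [46.60, 26.09, 48.70], grand mean 40.000
SSB = Σnᵢ(x̄ᵢ−x̄)² = 3320.591; SSW = ΣΣ(x−x̄ᵢ)² = 637.409
MSB = 3320.591/2 = 1660.2955; MSW = 637.409/28 = 22.7646
F = MSB/MSW = 72.9332
df = (2, 28)

test statistic = 72.933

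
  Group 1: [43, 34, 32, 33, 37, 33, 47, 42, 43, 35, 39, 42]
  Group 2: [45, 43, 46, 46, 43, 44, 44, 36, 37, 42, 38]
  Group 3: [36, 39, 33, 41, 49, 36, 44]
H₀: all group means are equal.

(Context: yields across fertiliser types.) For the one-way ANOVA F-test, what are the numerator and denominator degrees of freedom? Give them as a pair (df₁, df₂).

degrees of freedom = [2, 27]

k = 3 groups, N = 30 total
df = (k−1, N−k) = (3−1, 30−3) = (2, 27)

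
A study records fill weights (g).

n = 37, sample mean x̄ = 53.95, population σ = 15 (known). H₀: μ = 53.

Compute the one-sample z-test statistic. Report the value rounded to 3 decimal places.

SE = σ/√n = 15/√37 = 2.4660
z = (x̄−μ₀)/SE = (53.95−53)/2.4660 = 0.3852

test statistic = 0.385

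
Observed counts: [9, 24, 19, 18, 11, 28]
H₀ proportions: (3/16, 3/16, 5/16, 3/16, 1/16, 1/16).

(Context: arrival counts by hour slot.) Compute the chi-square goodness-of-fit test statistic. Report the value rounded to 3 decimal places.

n = 109; E_i = n·p_i = [20.44, 20.44, 34.06, 20.44, 6.81, 6.81]
χ² = (9−20.44)²/20.44 + (24−20.44)²/20.44 + (19−34.06)²/34.06 + (18−20.44)²/20.44 + (11−6.81)²/6.81 + (28−6.81)²/6.81 = 82.4422
df = 5

test statistic = 82.442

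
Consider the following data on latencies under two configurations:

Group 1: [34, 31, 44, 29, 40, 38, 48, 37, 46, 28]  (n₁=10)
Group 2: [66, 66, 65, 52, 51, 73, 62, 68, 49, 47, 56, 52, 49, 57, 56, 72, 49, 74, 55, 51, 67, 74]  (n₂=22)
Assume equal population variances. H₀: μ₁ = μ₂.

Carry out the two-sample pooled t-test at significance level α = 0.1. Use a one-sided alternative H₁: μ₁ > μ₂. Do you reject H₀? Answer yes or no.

reject H₀: no

x̄₁=37.500, s₁=7.059, n₁=10
x̄₂=59.591, s₂=9.267, n₂=22
s_p² = [9·7.059² + 21·9.267²]/30 = 75.0606
SE = √(s_p²·(1/10+1/22)) = 3.3042
t = (37.500−59.591)/3.3042 = -6.6857
df = 30
p-value (one-sided, H₁ greater) = 1.00000
At α=0.1: p ≥ α → fail to reject H₀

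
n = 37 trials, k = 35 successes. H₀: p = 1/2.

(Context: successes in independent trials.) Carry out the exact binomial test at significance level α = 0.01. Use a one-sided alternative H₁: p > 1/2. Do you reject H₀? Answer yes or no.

Exact binomial: n=37, k=35, p₀=1/2=0.5000
P(X≥35) from Σ C(n,i)·p₀^i·(1−p₀)^(n−i)
p-value (one-sided, H₁ greater) = 0.00000
At α=0.01: p < α → reject H₀

reject H₀: yes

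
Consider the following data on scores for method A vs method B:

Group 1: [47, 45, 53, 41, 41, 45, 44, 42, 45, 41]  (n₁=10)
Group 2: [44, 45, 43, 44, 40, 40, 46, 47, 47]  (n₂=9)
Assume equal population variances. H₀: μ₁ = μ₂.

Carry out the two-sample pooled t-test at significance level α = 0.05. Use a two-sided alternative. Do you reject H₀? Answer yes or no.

x̄₁=44.400, s₁=3.688, n₁=10
x̄₂=44.000, s₂=2.646, n₂=9
s_p² = [9·3.688² + 8·2.646²]/17 = 10.4941
SE = √(s_p²·(1/10+1/9)) = 1.4884
t = (44.400−44.000)/1.4884 = 0.2687
df = 17
p-value (two-sided) = 0.79136
At α=0.05: p ≥ α → fail to reject H₀

reject H₀: no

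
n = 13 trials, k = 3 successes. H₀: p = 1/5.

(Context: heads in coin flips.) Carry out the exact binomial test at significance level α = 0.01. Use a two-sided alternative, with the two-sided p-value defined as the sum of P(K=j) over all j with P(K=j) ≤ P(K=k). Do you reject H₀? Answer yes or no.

reject H₀: no

Exact binomial: n=13, k=3, p₀=1/5=0.2000
P(X=j) = C(n,j)·p₀^j·(1−p₀)^(n−j); p = Σ P(X=j) over j with P(X=j) ≤ P(X=3)
p-value (two-sided) = 0.73199
At α=0.01: p ≥ α → fail to reject H₀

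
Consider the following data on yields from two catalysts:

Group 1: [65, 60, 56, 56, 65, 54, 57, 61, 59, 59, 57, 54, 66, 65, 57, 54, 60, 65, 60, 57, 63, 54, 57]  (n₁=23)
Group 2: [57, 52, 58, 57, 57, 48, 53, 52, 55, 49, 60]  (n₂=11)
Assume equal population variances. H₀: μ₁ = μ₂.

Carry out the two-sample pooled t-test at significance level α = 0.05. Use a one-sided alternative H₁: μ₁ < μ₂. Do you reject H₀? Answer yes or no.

reject H₀: no

x̄₁=59.174, s₁=4.007, n₁=23
x̄₂=54.364, s₂=3.854, n₂=11
s_p² = [22·4.007² + 10·3.854²]/32 = 15.6828
SE = √(s_p²·(1/23+1/11)) = 1.4517
t = (59.174−54.364)/1.4517 = 3.3134
df = 32
p-value (one-sided, H₁ less) = 0.99885
At α=0.05: p ≥ α → fail to reject H₀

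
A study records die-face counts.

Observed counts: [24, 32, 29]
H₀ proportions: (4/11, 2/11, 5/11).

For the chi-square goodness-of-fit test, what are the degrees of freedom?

degrees of freedom = 2

df = k − 1 = 3 − 1 = 2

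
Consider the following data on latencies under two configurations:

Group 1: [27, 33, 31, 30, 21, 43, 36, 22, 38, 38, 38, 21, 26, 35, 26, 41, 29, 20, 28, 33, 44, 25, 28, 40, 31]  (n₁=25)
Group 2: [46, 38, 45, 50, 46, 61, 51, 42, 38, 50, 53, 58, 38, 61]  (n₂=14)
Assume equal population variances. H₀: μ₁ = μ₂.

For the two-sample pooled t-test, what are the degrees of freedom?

df = n₁ + n₂ − 2 = 25 + 14 − 2 = 37

degrees of freedom = 37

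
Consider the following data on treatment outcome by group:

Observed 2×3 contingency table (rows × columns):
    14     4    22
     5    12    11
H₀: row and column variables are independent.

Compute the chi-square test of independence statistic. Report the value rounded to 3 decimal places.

test statistic = 10.128

Row totals [40, 28], col totals [19, 16, 33], n=68
χ² = (14−11.18)²/11.18 + (4−9.41)²/9.41 + (22−19.41)²/19.41 + (5−7.82)²/7.82 + (12−6.59)²/6.59 + (11−13.59)²/13.59 = 10.1276
df = 2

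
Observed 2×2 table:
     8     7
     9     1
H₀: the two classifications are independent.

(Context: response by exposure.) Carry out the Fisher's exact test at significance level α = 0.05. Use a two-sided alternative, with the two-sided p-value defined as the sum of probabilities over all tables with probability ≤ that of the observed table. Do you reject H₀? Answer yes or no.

reject H₀: no

Margins: r₁=15, r₂=10, c₁=17, c₂=8, n=25
p_obs = C(15,8)·C(10,9)/C(25,17); sum pmf over tables with pmf ≤ p_obs
p-value (two-sided) = 0.08754
At α=0.05: p ≥ α → fail to reject H₀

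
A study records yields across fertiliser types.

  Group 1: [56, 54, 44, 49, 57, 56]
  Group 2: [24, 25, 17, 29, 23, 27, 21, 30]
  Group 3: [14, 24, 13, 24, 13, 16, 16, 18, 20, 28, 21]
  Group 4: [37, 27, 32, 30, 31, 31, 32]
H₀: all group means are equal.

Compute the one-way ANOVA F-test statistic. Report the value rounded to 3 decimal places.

test statistic = 77.692

Group means [52.67, 24.50, 18.82, 31.43], grand mean 29.344
SSB = Σnᵢ(x̄ᵢ−x̄)² = 4700.535; SSW = ΣΣ(x−x̄ᵢ)² = 564.684
MSB = 4700.535/3 = 1566.8449; MSW = 564.684/28 = 20.1673
F = MSB/MSW = 77.6924
df = (3, 28)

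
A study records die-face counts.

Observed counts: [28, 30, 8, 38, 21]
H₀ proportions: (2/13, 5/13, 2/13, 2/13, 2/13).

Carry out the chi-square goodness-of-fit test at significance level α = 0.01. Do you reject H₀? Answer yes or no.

n = 125; E_i = n·p_i = [19.23, 48.08, 19.23, 19.23, 19.23]
χ² = (28−19.23)²/19.23 + (30−48.08)²/48.08 + (8−19.23)²/19.23 + (38−19.23)²/19.23 + (21−19.23)²/19.23 = 35.8360
df = 4
p-value (upper-tail) = 0.00000
At α=0.01: p < α → reject H₀

reject H₀: yes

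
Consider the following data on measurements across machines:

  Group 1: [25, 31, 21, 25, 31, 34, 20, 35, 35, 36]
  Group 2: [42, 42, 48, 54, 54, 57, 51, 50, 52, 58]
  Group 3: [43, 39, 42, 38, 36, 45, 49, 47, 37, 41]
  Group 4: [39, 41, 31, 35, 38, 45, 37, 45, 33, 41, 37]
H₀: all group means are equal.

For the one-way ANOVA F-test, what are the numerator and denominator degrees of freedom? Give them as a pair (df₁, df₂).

degrees of freedom = [3, 37]

k = 4 groups, N = 41 total
df = (k−1, N−k) = (4−1, 41−4) = (3, 37)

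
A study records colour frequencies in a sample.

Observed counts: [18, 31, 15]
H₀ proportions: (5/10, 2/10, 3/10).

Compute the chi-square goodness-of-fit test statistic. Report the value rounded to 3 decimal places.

n = 64; E_i = n·p_i = [32.00, 12.80, 19.20]
χ² = (18−32.00)²/32.00 + (31−12.80)²/12.80 + (15−19.20)²/19.20 = 32.9219
df = 2

test statistic = 32.922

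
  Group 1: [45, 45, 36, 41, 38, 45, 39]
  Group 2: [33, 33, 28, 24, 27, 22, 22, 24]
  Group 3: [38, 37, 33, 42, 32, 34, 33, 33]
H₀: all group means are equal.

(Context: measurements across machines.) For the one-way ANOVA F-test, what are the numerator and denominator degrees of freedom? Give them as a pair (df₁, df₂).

k = 3 groups, N = 23 total
df = (k−1, N−k) = (3−1, 23−3) = (2, 20)

degrees of freedom = [2, 20]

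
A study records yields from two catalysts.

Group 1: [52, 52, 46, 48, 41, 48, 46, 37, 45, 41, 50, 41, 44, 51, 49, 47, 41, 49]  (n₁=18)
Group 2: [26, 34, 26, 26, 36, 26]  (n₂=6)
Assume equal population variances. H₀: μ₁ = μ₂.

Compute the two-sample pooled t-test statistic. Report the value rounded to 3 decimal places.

x̄₁=46.000, s₁=4.379, n₁=18
x̄₂=29.000, s₂=4.690, n₂=6
s_p² = [17·4.379² + 5·4.690²]/22 = 19.8182
SE = √(s_p²·(1/18+1/6)) = 2.0986
t = (46.000−29.000)/2.0986 = 8.1007
df = 22

test statistic = 8.101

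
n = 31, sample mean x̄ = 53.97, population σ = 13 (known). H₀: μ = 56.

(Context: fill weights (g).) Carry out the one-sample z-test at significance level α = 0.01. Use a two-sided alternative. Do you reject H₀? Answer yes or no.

reject H₀: no

SE = σ/√n = 13/√31 = 2.3349
z = (x̄−μ₀)/SE = (53.97−56)/2.3349 = -0.8694
p-value (two-sided) = 0.38461
At α=0.01: p ≥ α → fail to reject H₀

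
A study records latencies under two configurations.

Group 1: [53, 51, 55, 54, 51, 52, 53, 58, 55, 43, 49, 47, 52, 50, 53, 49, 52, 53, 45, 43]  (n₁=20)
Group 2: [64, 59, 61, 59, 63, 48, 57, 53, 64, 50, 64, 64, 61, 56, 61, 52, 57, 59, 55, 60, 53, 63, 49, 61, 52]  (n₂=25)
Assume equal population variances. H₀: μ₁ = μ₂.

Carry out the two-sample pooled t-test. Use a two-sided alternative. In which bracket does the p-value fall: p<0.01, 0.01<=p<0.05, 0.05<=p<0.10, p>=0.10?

x̄₁=50.900, s₁=3.959, n₁=20
x̄₂=57.800, s₂=5.074, n₂=25
s_p² = [19·3.959² + 24·5.074²]/43 = 21.2977
SE = √(s_p²·(1/20+1/25)) = 1.3845
t = (50.900−57.800)/1.3845 = -4.9838
df = 43
p-value (two-sided) = 0.00001
→ bracket: p<0.01

p-value bracket: p<0.01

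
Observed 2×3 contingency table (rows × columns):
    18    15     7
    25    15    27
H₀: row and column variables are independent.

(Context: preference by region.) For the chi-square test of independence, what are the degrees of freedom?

degrees of freedom = 2

df = (r−1)(c−1) = (2−1)·(3−1) = 2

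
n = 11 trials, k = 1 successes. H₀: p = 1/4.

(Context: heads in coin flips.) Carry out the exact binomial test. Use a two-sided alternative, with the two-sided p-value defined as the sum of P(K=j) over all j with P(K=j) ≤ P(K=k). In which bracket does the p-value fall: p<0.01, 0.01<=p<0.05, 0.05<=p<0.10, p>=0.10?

p-value bracket: p>=0.10

Exact binomial: n=11, k=1, p₀=1/4=0.2500
P(X=j) = C(n,j)·p₀^j·(1−p₀)^(n−j); p = Σ P(X=j) over j with P(X=j) ≤ P(X=1)
p-value (two-sided) = 0.31172
→ bracket: p>=0.10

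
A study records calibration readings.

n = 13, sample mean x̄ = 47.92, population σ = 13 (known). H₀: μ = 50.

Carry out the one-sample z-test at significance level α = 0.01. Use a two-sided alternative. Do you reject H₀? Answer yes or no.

SE = σ/√n = 13/√13 = 3.6056
z = (x̄−μ₀)/SE = (47.92−50)/3.6056 = -0.5769
p-value (two-sided) = 0.56401
At α=0.01: p ≥ α → fail to reject H₀

reject H₀: no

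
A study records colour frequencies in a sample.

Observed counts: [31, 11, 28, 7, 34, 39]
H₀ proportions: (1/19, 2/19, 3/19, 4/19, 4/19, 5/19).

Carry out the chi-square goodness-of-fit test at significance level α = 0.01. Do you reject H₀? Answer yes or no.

n = 150; E_i = n·p_i = [7.89, 15.79, 23.68, 31.58, 31.58, 39.47]
χ² = (31−7.89)²/7.89 + (11−15.79)²/15.79 + (28−23.68)²/23.68 + (7−31.58)²/31.58 + (34−31.58)²/31.58 + (39−39.47)²/39.47 = 89.1826
df = 5
p-value (upper-tail) = 0.00000
At α=0.01: p < α → reject H₀

reject H₀: yes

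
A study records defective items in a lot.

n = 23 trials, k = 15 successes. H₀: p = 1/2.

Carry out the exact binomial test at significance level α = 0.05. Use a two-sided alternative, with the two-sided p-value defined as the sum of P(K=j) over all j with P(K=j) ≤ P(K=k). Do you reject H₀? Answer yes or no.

Exact binomial: n=23, k=15, p₀=1/2=0.5000
P(X=j) = C(n,j)·p₀^j·(1−p₀)^(n−j); p = Σ P(X=j) over j with P(X=j) ≤ P(X=15)
p-value (two-sided) = 0.21004
At α=0.05: p ≥ α → fail to reject H₀

reject H₀: no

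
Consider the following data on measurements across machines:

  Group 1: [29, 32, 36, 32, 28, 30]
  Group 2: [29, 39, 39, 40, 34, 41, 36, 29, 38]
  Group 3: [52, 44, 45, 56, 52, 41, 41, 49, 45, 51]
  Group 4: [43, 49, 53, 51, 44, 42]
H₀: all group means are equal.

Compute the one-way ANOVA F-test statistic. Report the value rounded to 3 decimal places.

test statistic = 23.757

Group means [31.17, 36.11, 47.60, 47.00], grand mean 40.968
SSB = Σnᵢ(x̄ᵢ−x̄)² = 1446.846; SSW = ΣΣ(x−x̄ᵢ)² = 548.122
MSB = 1446.846/3 = 482.2818; MSW = 548.122/27 = 20.3008
F = MSB/MSW = 23.7568
df = (3, 27)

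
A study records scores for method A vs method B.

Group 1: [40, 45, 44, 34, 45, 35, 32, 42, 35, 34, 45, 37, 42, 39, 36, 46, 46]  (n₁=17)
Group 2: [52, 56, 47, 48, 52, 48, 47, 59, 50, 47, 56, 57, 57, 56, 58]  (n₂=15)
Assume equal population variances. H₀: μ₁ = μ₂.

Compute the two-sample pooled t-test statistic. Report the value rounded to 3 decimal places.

x̄₁=39.824, s₁=4.889, n₁=17
x̄₂=52.667, s₂=4.530, n₂=15
s_p² = [16·4.889² + 14·4.530²]/30 = 22.3268
SE = √(s_p²·(1/17+1/15)) = 1.6739
t = (39.824−52.667)/1.6739 = -7.6728
df = 30

test statistic = -7.673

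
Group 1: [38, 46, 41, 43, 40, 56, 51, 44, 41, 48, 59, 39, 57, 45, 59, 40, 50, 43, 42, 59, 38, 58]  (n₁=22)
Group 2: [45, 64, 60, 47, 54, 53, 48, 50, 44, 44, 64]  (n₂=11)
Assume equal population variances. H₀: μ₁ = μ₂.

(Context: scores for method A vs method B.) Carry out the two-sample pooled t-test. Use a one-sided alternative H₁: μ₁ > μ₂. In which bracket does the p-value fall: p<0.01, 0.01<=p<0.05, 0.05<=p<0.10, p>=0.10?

x̄₁=47.136, s₁=7.643, n₁=22
x̄₂=52.091, s₂=7.609, n₂=11
s_p² = [21·7.643² + 10·7.609²]/31 = 58.2419
SE = √(s_p²·(1/22+1/11)) = 2.8182
t = (47.136−52.091)/2.8182 = -1.7581
df = 31
p-value (one-sided, H₁ greater) = 0.95570
→ bracket: p>=0.10

p-value bracket: p>=0.10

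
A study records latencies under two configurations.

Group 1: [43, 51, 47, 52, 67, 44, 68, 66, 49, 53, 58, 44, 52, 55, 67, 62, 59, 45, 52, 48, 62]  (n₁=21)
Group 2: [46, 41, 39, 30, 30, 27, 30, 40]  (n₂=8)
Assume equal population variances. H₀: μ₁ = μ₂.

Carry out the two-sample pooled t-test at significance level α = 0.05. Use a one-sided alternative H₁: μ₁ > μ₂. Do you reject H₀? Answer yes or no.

x̄₁=54.476, s₁=8.298, n₁=21
x̄₂=35.375, s₂=6.927, n₂=8
s_p² = [20·8.298² + 7·6.927²]/27 = 63.4486
SE = √(s_p²·(1/21+1/8)) = 3.3094
t = (54.476−35.375)/3.3094 = 5.7717
df = 27
p-value (one-sided, H₁ greater) = 0.00000
At α=0.05: p < α → reject H₀

reject H₀: yes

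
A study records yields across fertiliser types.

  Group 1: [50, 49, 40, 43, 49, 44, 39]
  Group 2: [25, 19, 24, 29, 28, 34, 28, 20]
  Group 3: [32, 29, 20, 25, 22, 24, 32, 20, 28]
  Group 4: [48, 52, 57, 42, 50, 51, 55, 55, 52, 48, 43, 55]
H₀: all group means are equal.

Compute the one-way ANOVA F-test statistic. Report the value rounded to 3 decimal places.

test statistic = 70.726

Group means [44.86, 25.88, 25.78, 50.67], grand mean 37.806
SSB = Σnᵢ(x̄ᵢ−x̄)² = 4773.685; SSW = ΣΣ(x−x̄ᵢ)² = 719.954
MSB = 4773.685/3 = 1591.2282; MSW = 719.954/32 = 22.4986
F = MSB/MSW = 70.7257
df = (3, 32)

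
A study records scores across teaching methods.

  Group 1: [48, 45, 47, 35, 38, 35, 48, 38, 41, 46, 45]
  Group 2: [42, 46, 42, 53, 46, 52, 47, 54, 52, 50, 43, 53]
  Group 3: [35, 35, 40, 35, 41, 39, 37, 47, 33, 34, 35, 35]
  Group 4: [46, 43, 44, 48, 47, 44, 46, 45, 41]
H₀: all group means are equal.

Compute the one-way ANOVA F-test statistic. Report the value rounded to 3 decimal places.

test statistic = 15.017

Group means [42.36, 48.33, 37.17, 44.89], grand mean 43.091
SSB = Σnᵢ(x̄ᵢ−x̄)² = 785.869; SSW = ΣΣ(x−x̄ᵢ)² = 697.768
MSB = 785.869/3 = 261.9562; MSW = 697.768/40 = 17.4442
F = MSB/MSW = 15.0168
df = (3, 40)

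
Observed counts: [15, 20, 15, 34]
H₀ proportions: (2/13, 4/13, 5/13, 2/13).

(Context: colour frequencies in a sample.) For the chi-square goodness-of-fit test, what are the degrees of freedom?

degrees of freedom = 3

df = k − 1 = 4 − 1 = 3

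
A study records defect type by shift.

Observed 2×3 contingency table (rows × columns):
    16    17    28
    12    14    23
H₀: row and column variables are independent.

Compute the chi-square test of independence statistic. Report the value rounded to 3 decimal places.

test statistic = 0.043

Row totals [61, 49], col totals [28, 31, 51], n=110
χ² = (16−15.53)²/15.53 + (17−17.19)²/17.19 + (28−28.28)²/28.28 + (12−12.47)²/12.47 + (14−13.81)²/13.81 + (23−22.72)²/22.72 = 0.0434
df = 2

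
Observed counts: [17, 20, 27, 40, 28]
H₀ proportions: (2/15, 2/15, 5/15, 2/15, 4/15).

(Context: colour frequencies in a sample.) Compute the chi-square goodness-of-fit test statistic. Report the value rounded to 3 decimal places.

test statistic = 36.898

n = 132; E_i = n·p_i = [17.60, 17.60, 44.00, 17.60, 35.20]
χ² = (17−17.60)²/17.60 + (20−17.60)²/17.60 + (27−44.00)²/44.00 + (40−17.60)²/17.60 + (28−35.20)²/35.20 = 36.8977
df = 4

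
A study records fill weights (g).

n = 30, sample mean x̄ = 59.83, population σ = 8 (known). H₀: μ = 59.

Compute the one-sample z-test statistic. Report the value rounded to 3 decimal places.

test statistic = 0.568

SE = σ/√n = 8/√30 = 1.4606
z = (x̄−μ₀)/SE = (59.83−59)/1.4606 = 0.5683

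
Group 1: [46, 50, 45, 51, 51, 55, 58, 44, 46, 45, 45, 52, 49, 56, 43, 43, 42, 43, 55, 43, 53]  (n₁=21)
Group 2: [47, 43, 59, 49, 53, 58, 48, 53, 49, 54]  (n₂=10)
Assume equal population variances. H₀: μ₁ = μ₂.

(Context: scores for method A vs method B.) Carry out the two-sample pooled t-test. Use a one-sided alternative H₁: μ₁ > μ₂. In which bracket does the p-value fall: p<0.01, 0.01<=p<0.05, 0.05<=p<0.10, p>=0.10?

x̄₁=48.333, s₁=5.053, n₁=21
x̄₂=51.300, s₂=5.012, n₂=10
s_p² = [20·5.053² + 9·5.012²]/29 = 25.4057
SE = √(s_p²·(1/21+1/10)) = 1.9366
t = (48.333−51.300)/1.9366 = -1.5319
df = 29
p-value (one-sided, H₁ greater) = 0.93181
→ bracket: p>=0.10

p-value bracket: p>=0.10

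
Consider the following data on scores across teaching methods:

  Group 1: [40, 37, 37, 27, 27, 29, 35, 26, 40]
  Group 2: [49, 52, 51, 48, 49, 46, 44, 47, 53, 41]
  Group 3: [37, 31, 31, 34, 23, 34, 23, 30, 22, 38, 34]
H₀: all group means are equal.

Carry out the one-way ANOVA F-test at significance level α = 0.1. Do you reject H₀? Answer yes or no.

Group means [33.11, 48.00, 30.64], grand mean 37.167
SSB = Σnᵢ(x̄ᵢ−x̄)² = 1790.732; SSW = ΣΣ(x−x̄ᵢ)² = 713.434
MSB = 1790.732/2 = 895.3662; MSW = 713.434/27 = 26.4235
F = MSB/MSW = 33.8852
df = (2, 27)
p-value (upper-tail) = 0.00000
At α=0.1: p < α → reject H₀

reject H₀: yes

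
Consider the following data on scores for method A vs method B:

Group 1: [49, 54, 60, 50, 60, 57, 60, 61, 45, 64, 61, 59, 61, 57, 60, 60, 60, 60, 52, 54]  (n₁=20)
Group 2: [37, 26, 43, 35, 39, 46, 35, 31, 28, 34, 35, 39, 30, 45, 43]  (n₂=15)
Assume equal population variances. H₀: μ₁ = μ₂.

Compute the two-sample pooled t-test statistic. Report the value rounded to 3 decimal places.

x̄₁=57.200, s₁=4.938, n₁=20
x̄₂=36.400, s₂=6.139, n₂=15
s_p² = [19·4.938² + 14·6.139²]/33 = 30.0242
SE = √(s_p²·(1/20+1/15)) = 1.8716
t = (57.200−36.400)/1.8716 = 11.1136
df = 33

test statistic = 11.114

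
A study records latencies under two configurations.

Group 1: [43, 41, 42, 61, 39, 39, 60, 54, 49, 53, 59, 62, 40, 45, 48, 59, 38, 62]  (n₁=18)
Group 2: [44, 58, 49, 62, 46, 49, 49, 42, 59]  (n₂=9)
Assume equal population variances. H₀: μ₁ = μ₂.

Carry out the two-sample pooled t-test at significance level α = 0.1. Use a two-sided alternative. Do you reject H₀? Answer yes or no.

x̄₁=49.667, s₁=9.088, n₁=18
x̄₂=50.889, s₂=7.079, n₂=9
s_p² = [17·9.088² + 8·7.079²]/25 = 72.1956
SE = √(s_p²·(1/18+1/9)) = 3.4688
t = (49.667−50.889)/3.4688 = -0.3523
df = 25
p-value (two-sided) = 0.72753
At α=0.1: p ≥ α → fail to reject H₀

reject H₀: no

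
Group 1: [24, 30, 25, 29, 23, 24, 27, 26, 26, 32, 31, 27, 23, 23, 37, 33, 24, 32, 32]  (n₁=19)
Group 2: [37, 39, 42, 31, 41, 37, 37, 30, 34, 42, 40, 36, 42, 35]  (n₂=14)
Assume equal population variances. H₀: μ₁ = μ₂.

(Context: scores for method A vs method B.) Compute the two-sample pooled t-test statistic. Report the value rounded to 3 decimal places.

x̄₁=27.789, s₁=4.144, n₁=19
x̄₂=37.357, s₂=3.934, n₂=14
s_p² = [18·4.144² + 13·3.934²]/31 = 16.4636
SE = √(s_p²·(1/19+1/14)) = 1.4292
t = (27.789−37.357)/1.4292 = -6.6946
df = 31

test statistic = -6.695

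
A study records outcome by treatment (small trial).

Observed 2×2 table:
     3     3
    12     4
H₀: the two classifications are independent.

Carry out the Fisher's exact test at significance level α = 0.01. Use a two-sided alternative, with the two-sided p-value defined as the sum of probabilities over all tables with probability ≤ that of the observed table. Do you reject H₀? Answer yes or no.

Margins: r₁=6, r₂=16, c₁=15, c₂=7, n=22
p_obs = C(6,3)·C(16,12)/C(22,15); sum pmf over tables with pmf ≤ p_obs
p-value (two-sided) = 0.33408
At α=0.01: p ≥ α → fail to reject H₀

reject H₀: no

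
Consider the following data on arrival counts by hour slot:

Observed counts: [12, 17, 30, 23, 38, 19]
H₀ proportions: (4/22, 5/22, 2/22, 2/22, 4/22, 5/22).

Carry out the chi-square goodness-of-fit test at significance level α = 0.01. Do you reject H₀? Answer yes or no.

reject H₀: yes

n = 139; E_i = n·p_i = [25.27, 31.59, 12.64, 12.64, 25.27, 31.59]
χ² = (12−25.27)²/25.27 + (17−31.59)²/31.59 + (30−12.64)²/12.64 + (23−12.64)²/12.64 + (38−25.27)²/25.27 + (19−31.59)²/31.59 = 57.4964
df = 5
p-value (upper-tail) = 0.00000
At α=0.01: p < α → reject H₀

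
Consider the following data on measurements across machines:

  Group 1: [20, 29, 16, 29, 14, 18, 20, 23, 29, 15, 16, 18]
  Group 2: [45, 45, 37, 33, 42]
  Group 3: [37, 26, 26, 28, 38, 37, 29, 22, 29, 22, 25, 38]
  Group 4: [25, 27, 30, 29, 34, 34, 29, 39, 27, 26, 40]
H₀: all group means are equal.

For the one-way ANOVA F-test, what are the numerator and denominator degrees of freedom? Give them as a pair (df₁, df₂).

k = 4 groups, N = 40 total
df = (k−1, N−k) = (4−1, 40−4) = (3, 36)

degrees of freedom = [3, 36]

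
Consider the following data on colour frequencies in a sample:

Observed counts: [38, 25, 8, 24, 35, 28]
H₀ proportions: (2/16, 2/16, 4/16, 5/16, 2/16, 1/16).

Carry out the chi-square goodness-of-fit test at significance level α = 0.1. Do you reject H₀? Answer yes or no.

n = 158; E_i = n·p_i = [19.75, 19.75, 39.50, 49.38, 19.75, 9.88]
χ² = (38−19.75)²/19.75 + (25−19.75)²/19.75 + (8−39.50)²/39.50 + (24−49.38)²/49.38 + (35−19.75)²/19.75 + (28−9.88)²/9.88 = 101.4633
df = 5
p-value (upper-tail) = 0.00000
At α=0.1: p < α → reject H₀

reject H₀: yes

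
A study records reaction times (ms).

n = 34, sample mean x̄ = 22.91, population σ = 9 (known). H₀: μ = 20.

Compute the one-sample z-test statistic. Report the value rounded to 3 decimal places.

test statistic = 1.885

SE = σ/√n = 9/√34 = 1.5435
z = (x̄−μ₀)/SE = (22.91−20)/1.5435 = 1.8853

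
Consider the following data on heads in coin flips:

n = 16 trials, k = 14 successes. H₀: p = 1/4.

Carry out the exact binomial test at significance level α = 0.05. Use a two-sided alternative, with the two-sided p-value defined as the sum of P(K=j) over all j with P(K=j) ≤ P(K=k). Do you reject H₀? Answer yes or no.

Exact binomial: n=16, k=14, p₀=1/4=0.2500
P(X=j) = C(n,j)·p₀^j·(1−p₀)^(n−j); p = Σ P(X=j) over j with P(X=j) ≤ P(X=14)
p-value (two-sided) = 0.00000
At α=0.05: p < α → reject H₀

reject H₀: yes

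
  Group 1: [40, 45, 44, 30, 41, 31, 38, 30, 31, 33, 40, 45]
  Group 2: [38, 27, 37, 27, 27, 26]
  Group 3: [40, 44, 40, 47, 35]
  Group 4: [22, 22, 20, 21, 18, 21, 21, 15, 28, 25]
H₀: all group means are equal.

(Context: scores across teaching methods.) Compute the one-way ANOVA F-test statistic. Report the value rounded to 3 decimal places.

Group means [37.33, 30.33, 41.20, 21.30], grand mean 31.788
SSB = Σnᵢ(x̄ᵢ−x̄)² = 1924.615; SSW = ΣΣ(x−x̄ᵢ)² = 746.900
MSB = 1924.615/3 = 641.5384; MSW = 746.900/29 = 25.7552
F = MSB/MSW = 24.9091
df = (3, 29)

test statistic = 24.909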